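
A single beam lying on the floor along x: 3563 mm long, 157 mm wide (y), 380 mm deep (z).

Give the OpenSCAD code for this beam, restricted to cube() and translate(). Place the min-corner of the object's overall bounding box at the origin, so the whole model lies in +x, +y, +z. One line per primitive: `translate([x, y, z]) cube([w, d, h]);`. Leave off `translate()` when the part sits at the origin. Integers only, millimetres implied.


cube([3563, 157, 380]);


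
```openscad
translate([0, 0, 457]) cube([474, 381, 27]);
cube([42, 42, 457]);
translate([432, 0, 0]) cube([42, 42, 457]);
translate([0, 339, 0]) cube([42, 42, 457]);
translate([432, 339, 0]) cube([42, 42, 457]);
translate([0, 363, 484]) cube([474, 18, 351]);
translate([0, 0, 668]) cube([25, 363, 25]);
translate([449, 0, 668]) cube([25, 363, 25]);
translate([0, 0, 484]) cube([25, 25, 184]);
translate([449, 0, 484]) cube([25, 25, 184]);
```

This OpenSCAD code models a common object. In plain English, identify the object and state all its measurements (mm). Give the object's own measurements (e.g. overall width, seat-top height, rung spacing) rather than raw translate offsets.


A chair. The seat is a 474×381×27 mm slab with its top at z = 484 mm, on four 42×42 mm corner legs (flush with the seat edges, standing on z = 0). A flat backrest 18 mm thick, 351 mm tall, spans the full seat width and rises from the seat top along its +y edge, rear face flush with the rear of the seat. Two armrests of 25×25 mm section run along each side from the seat's front edge to the front of the backrest, top faces 209 mm above the seat top and outer faces flush with the seat's x-edges; a 25×25 mm post under the front of each armrest stands on the seat at the front corner.


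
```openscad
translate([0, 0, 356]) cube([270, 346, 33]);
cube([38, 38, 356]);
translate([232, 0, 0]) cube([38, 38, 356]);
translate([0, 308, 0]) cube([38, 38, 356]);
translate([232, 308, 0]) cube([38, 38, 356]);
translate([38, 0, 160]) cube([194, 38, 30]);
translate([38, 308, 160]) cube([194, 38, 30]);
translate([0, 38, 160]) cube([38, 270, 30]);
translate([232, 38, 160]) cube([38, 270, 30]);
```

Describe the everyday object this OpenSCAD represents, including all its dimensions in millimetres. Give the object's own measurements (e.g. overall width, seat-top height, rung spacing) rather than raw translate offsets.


A simple wooden stool: a rectangular seat 270 mm (x) by 346 mm (y), 33 mm thick, top face at z = 389 mm, on four square legs, each 38×38 mm in cross-section. The legs rest on z = 0, each flush with a corner of the seat. Four stretchers, 38 mm wide and 30 mm tall, connect adjacent legs with their undersides at z = 160 mm, each running between the inner faces of the legs it joins and aligned with the legs' outer faces on the other axis.


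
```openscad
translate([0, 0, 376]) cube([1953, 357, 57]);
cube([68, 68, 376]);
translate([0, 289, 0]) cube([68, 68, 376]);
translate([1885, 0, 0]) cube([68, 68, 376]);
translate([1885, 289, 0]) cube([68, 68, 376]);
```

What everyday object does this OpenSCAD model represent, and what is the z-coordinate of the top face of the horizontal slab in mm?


A bench. The seat-top height is 433 mm.

A long slab on four corner posts — a bench. The slab sits at z = 376 with thickness 57, so the top is 376 + 57 = 433 mm.


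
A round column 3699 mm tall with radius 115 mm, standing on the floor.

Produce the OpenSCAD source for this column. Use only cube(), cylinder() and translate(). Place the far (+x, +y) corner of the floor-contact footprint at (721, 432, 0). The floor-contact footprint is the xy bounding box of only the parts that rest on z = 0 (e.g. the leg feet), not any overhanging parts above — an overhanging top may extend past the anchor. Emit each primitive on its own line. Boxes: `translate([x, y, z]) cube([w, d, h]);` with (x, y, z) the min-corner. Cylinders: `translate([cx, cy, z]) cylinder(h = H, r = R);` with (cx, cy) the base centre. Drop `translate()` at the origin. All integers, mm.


translate([606, 317, 0]) cylinder(h = 3699, r = 115);


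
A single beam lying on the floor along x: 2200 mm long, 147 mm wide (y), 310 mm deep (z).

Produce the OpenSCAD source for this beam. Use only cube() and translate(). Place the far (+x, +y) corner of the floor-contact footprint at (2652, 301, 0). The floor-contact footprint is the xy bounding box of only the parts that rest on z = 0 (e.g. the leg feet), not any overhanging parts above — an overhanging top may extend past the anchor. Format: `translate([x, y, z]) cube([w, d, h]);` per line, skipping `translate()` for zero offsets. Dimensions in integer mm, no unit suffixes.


translate([452, 154, 0]) cube([2200, 147, 310]);


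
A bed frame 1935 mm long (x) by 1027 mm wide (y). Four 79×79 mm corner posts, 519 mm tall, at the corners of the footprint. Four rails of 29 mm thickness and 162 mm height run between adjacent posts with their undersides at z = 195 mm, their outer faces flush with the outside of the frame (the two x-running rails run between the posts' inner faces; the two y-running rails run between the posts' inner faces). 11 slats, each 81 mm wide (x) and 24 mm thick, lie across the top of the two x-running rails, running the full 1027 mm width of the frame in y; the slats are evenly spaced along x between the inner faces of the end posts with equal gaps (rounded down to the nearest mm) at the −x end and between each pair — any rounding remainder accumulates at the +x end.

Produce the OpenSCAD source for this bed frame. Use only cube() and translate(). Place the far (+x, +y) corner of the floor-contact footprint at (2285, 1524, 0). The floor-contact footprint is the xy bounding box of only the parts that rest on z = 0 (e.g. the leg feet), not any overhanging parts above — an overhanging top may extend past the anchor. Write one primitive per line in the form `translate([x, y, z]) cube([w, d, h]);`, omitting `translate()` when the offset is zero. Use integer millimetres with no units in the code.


translate([350, 497, 0]) cube([79, 79, 519]);
translate([350, 1445, 0]) cube([79, 79, 519]);
translate([2206, 497, 0]) cube([79, 79, 519]);
translate([2206, 1445, 0]) cube([79, 79, 519]);
translate([429, 497, 195]) cube([1777, 29, 162]);
translate([429, 1495, 195]) cube([1777, 29, 162]);
translate([350, 576, 195]) cube([29, 869, 162]);
translate([2256, 576, 195]) cube([29, 869, 162]);
translate([502, 497, 357]) cube([81, 1027, 24]);
translate([656, 497, 357]) cube([81, 1027, 24]);
translate([810, 497, 357]) cube([81, 1027, 24]);
translate([964, 497, 357]) cube([81, 1027, 24]);
translate([1118, 497, 357]) cube([81, 1027, 24]);
translate([1272, 497, 357]) cube([81, 1027, 24]);
translate([1426, 497, 357]) cube([81, 1027, 24]);
translate([1580, 497, 357]) cube([81, 1027, 24]);
translate([1734, 497, 357]) cube([81, 1027, 24]);
translate([1888, 497, 357]) cube([81, 1027, 24]);
translate([2042, 497, 357]) cube([81, 1027, 24]);


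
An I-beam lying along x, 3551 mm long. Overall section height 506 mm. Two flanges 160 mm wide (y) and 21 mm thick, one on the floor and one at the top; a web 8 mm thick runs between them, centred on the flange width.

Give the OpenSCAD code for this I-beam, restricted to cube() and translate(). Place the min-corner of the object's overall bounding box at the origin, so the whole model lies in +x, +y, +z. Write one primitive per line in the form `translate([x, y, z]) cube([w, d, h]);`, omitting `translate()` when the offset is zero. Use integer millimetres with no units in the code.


cube([3551, 160, 21]);
translate([0, 76, 21]) cube([3551, 8, 464]);
translate([0, 0, 485]) cube([3551, 160, 21]);


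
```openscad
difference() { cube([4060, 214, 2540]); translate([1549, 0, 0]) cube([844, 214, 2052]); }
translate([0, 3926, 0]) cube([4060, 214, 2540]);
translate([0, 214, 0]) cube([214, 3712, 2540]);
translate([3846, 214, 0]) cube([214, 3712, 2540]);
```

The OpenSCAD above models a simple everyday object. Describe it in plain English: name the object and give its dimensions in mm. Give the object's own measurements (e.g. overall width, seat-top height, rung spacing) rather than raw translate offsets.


A single room: four walls, each 2540 mm tall and 214 mm thick, enclosing an outside footprint 4060×4140 mm (x × y), no floor or roof. The front and back walls (−y and +y sides) run the full x-width; the side walls fit between their inner faces. A door opening 844 mm wide and 2052 mm tall is cut through the front wall from the floor up, its −x edge 1549 mm from the wall's −x end.


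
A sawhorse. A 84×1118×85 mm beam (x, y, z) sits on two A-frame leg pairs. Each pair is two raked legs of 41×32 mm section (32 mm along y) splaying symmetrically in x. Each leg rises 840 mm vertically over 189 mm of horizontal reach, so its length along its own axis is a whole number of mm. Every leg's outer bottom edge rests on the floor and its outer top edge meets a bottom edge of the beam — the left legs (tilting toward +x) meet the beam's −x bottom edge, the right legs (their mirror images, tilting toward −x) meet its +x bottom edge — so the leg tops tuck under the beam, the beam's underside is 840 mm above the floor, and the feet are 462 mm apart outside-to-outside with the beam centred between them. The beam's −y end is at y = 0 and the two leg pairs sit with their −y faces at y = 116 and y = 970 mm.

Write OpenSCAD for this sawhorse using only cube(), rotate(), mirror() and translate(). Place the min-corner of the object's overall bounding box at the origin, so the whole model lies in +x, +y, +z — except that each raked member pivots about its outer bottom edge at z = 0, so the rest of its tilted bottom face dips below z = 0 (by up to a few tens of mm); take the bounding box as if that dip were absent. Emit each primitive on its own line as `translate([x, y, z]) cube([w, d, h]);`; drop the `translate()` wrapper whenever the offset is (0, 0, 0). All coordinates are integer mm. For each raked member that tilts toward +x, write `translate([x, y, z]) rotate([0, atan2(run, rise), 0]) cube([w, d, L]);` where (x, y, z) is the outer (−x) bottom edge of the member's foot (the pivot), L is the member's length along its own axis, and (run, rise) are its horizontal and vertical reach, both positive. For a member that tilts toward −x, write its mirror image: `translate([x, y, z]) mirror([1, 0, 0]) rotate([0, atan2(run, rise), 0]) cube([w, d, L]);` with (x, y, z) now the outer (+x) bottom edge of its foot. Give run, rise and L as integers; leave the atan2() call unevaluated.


translate([189, 0, 840]) cube([84, 1118, 85]);
translate([0, 116, 0]) rotate([0, atan2(189, 840), 0]) cube([41, 32, 861]);
translate([462, 116, 0]) mirror([1, 0, 0]) rotate([0, atan2(189, 840), 0]) cube([41, 32, 861]);
translate([0, 970, 0]) rotate([0, atan2(189, 840), 0]) cube([41, 32, 861]);
translate([462, 970, 0]) mirror([1, 0, 0]) rotate([0, atan2(189, 840), 0]) cube([41, 32, 861]);


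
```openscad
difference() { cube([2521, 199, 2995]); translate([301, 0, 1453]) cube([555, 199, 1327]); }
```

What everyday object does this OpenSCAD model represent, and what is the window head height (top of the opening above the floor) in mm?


A wall with a window opening. The window head height is 2780 mm.

A wall with a rectangular opening subtracted — a window. Sill at z = 1453, opening 1327 mm tall, so the head is at 1453 + 1327 = 2780 mm.


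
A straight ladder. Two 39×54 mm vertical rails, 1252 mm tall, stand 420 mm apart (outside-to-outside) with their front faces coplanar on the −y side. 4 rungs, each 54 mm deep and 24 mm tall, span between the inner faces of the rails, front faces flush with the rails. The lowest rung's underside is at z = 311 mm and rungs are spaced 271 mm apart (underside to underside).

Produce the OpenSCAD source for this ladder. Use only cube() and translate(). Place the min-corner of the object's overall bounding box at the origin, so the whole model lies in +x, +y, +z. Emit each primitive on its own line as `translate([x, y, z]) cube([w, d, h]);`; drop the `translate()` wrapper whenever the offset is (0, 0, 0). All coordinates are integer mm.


cube([39, 54, 1252]);
translate([381, 0, 0]) cube([39, 54, 1252]);
translate([39, 0, 311]) cube([342, 54, 24]);
translate([39, 0, 582]) cube([342, 54, 24]);
translate([39, 0, 853]) cube([342, 54, 24]);
translate([39, 0, 1124]) cube([342, 54, 24]);


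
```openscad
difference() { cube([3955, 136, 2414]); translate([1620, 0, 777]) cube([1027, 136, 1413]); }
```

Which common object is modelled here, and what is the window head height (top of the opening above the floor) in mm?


A wall with a window opening. The window head height is 2190 mm.

A wall with a rectangular opening subtracted — a window. Sill at z = 777, opening 1413 mm tall, so the head is at 777 + 1413 = 2190 mm.


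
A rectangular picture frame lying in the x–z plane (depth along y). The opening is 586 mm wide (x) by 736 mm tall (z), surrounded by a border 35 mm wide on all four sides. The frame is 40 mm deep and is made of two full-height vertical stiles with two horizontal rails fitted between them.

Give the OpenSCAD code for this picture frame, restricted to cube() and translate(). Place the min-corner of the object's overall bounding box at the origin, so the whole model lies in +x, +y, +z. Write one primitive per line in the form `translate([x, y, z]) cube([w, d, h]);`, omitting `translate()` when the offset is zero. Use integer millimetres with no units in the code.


cube([35, 40, 806]);
translate([621, 0, 0]) cube([35, 40, 806]);
translate([35, 0, 0]) cube([586, 40, 35]);
translate([35, 0, 771]) cube([586, 40, 35]);


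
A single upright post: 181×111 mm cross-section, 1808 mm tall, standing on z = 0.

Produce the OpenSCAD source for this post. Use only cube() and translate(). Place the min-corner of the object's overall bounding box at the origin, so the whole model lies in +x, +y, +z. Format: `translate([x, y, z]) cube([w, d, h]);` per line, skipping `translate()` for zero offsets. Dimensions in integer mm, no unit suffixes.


cube([181, 111, 1808]);


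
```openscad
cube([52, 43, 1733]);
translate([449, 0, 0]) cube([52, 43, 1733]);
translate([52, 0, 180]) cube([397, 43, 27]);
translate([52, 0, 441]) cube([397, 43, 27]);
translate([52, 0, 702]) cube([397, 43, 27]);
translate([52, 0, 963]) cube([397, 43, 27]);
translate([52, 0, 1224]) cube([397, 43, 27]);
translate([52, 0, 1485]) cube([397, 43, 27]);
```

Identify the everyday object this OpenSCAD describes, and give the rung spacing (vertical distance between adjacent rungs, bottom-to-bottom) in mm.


A ladder. The rung spacing is 261 mm.

Two tall 52×43 posts with 6 short bars between them — a ladder. Adjacent rungs sit at z = 180 and z = 441, so the spacing is 441 − 180 = 261 mm.


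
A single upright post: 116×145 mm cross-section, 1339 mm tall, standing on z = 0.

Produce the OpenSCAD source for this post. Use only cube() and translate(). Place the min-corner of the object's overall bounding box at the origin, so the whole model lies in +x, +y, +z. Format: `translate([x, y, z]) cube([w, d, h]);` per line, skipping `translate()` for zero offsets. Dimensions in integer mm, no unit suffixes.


cube([116, 145, 1339]);


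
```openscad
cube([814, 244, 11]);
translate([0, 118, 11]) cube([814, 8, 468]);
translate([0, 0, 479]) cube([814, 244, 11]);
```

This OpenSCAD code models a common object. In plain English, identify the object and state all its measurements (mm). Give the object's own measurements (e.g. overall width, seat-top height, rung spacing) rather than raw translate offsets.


An I-beam lying along x, 814 mm long. Overall section height 490 mm. Two flanges 244 mm wide (y) and 11 mm thick, one on the floor and one at the top; a web 8 mm thick runs between them, centred on the flange width.


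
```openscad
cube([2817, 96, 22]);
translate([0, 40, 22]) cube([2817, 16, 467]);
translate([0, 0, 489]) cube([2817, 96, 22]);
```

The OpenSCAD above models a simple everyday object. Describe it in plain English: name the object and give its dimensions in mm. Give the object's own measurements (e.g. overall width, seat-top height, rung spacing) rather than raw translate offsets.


An I-beam lying along x, 2817 mm long. Overall section height 511 mm. Two flanges 96 mm wide (y) and 22 mm thick, one on the floor and one at the top; a web 16 mm thick runs between them, centred on the flange width.


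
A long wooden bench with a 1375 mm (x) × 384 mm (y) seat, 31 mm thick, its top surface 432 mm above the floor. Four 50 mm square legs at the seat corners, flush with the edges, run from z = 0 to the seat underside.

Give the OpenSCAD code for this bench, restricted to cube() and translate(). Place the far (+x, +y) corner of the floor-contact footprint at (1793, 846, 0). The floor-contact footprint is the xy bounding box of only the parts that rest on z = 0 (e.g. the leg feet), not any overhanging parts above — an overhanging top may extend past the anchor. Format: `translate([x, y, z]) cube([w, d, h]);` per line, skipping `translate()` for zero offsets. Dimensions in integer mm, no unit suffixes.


translate([418, 462, 401]) cube([1375, 384, 31]);
translate([418, 462, 0]) cube([50, 50, 401]);
translate([418, 796, 0]) cube([50, 50, 401]);
translate([1743, 462, 0]) cube([50, 50, 401]);
translate([1743, 796, 0]) cube([50, 50, 401]);


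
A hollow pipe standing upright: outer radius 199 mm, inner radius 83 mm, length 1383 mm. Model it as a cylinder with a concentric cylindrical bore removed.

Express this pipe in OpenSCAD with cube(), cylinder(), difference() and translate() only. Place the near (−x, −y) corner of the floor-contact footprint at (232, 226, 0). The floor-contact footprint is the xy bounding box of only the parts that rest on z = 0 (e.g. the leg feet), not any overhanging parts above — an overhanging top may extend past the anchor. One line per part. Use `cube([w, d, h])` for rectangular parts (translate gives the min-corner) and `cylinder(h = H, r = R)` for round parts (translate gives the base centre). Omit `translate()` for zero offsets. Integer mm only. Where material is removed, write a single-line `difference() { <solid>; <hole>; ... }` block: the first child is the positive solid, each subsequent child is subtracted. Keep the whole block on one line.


difference() { translate([431, 425, 0]) cylinder(h = 1383, r = 199); translate([431, 425, 0]) cylinder(h = 1383, r = 83); }


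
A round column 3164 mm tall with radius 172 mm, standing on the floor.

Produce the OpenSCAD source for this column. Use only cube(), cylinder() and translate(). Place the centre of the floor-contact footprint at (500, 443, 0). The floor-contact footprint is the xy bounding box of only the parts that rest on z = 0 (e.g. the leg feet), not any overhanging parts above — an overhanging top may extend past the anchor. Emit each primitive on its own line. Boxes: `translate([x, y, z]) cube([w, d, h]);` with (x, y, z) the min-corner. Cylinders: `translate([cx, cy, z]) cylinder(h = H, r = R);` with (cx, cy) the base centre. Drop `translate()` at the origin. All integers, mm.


translate([500, 443, 0]) cylinder(h = 3164, r = 172);


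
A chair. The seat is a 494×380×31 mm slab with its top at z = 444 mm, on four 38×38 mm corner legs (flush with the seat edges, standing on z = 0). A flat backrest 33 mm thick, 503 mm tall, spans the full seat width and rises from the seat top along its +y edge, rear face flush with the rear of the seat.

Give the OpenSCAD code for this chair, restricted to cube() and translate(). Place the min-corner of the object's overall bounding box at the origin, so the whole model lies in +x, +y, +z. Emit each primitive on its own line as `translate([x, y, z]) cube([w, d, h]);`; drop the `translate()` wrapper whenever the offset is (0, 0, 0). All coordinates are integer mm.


translate([0, 0, 413]) cube([494, 380, 31]);
cube([38, 38, 413]);
translate([456, 0, 0]) cube([38, 38, 413]);
translate([0, 342, 0]) cube([38, 38, 413]);
translate([456, 342, 0]) cube([38, 38, 413]);
translate([0, 347, 444]) cube([494, 33, 503]);


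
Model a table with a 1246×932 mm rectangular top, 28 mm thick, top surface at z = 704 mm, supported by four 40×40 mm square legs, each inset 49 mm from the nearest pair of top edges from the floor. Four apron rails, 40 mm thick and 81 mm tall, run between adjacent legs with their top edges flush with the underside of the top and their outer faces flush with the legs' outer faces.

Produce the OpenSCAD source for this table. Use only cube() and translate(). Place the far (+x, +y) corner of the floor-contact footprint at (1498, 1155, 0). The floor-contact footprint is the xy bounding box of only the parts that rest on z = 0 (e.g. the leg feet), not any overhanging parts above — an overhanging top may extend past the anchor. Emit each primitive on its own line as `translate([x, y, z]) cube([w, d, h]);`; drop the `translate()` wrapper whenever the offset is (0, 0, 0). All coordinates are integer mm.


translate([301, 272, 676]) cube([1246, 932, 28]);
translate([350, 321, 0]) cube([40, 40, 676]);
translate([1458, 321, 0]) cube([40, 40, 676]);
translate([350, 1115, 0]) cube([40, 40, 676]);
translate([1458, 1115, 0]) cube([40, 40, 676]);
translate([390, 321, 595]) cube([1068, 40, 81]);
translate([390, 1115, 595]) cube([1068, 40, 81]);
translate([350, 361, 595]) cube([40, 754, 81]);
translate([1458, 361, 595]) cube([40, 754, 81]);


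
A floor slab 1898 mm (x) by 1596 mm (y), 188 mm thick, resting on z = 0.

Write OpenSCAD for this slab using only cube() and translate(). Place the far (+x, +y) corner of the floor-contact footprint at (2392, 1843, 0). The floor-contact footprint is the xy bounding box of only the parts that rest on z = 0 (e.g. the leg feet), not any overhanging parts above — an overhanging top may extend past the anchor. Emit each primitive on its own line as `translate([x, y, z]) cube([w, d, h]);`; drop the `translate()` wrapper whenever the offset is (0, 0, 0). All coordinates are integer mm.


translate([494, 247, 0]) cube([1898, 1596, 188]);


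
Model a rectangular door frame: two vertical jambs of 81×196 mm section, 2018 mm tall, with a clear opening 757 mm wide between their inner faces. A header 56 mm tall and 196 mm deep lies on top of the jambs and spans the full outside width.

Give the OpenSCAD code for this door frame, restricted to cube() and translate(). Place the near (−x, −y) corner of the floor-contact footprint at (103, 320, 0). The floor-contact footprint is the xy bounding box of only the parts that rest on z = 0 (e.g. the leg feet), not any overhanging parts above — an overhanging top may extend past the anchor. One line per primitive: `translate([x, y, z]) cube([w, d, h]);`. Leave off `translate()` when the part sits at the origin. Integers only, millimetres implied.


translate([103, 320, 0]) cube([81, 196, 2018]);
translate([941, 320, 0]) cube([81, 196, 2018]);
translate([103, 320, 2018]) cube([919, 196, 56]);


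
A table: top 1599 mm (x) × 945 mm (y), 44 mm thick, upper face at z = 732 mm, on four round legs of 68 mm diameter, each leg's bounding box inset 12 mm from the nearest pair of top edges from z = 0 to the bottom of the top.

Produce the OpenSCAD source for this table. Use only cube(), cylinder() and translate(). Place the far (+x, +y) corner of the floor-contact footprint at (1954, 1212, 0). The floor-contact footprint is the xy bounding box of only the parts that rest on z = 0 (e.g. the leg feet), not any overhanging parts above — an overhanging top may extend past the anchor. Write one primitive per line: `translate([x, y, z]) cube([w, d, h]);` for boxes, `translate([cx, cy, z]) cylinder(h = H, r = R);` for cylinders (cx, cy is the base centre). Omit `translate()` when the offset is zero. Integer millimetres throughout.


// leg_h = 732 - 44 = 688
translate([367, 279, 688]) cube([1599, 945, 44]);
translate([413, 325, 0]) cylinder(h = 688, r = 34);
translate([1920, 325, 0]) cylinder(h = 688, r = 34);
translate([413, 1178, 0]) cylinder(h = 688, r = 34);
translate([1920, 1178, 0]) cylinder(h = 688, r = 34);


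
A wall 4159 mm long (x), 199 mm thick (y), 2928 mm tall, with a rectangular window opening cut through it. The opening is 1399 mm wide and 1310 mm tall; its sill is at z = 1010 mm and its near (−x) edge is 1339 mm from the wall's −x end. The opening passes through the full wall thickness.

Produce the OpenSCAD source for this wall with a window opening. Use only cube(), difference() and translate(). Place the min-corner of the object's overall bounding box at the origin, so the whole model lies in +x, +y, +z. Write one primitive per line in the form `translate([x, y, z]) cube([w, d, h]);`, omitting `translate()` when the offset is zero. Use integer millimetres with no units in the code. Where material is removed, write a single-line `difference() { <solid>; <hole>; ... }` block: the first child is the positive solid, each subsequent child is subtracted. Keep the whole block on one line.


difference() { cube([4159, 199, 2928]); translate([1339, 0, 1010]) cube([1399, 199, 1310]); }


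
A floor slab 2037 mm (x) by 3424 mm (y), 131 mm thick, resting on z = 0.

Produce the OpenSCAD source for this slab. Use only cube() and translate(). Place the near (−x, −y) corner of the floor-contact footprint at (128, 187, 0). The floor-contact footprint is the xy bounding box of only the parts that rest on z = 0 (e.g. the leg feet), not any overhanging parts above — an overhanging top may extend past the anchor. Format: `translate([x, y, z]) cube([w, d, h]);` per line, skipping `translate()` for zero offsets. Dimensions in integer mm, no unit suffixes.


translate([128, 187, 0]) cube([2037, 3424, 131]);


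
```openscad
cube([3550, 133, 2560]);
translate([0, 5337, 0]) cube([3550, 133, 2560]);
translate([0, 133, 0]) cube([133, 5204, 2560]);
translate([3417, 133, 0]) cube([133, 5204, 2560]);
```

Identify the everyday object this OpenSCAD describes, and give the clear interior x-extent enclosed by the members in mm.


A house (or room) frame. The interior width is 3284 mm.

Four 2560 mm walls enclosing a rectangle with no floor or roof — a room or house frame. Outside width is 3550 mm and wall thickness is 133 mm, so the interior width is 3550 − 2 × 133 = 3284 mm.


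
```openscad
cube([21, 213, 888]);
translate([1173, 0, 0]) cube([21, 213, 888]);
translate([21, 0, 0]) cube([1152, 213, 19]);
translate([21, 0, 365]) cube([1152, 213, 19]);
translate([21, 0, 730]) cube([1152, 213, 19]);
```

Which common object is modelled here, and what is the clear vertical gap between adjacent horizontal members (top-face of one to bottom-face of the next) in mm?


A bookshelf. The clear shelf gap is 346 mm.

Two tall side panels with 3 horizontal boards between them — a bookshelf. The first two shelf undersides are at z = 0 and z = 365; with shelf thickness 19, the clear gap is 365 − 0 − 19 = 346 mm.


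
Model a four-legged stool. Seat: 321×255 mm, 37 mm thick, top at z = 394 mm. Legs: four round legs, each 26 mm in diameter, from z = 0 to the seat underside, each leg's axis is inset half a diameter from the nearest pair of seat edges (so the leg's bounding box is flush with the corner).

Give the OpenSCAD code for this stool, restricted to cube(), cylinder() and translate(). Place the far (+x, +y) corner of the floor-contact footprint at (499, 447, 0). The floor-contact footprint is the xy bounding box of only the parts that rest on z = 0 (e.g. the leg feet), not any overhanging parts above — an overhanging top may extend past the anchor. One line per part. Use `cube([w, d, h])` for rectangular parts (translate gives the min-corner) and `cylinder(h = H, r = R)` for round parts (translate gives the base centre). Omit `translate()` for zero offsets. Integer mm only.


translate([178, 192, 357]) cube([321, 255, 37]);
translate([191, 205, 0]) cylinder(h = 357, r = 13);
translate([486, 205, 0]) cylinder(h = 357, r = 13);
translate([191, 434, 0]) cylinder(h = 357, r = 13);
translate([486, 434, 0]) cylinder(h = 357, r = 13);


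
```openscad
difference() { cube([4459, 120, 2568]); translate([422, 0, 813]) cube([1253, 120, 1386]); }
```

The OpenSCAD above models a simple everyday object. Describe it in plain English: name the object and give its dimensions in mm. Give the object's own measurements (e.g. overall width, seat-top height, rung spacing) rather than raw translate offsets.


A wall 4459 mm long (x), 120 mm thick (y), 2568 mm tall, with a rectangular window opening cut through it. The opening is 1253 mm wide and 1386 mm tall; its sill is at z = 813 mm and its near (−x) edge is 422 mm from the wall's −x end. The opening passes through the full wall thickness.


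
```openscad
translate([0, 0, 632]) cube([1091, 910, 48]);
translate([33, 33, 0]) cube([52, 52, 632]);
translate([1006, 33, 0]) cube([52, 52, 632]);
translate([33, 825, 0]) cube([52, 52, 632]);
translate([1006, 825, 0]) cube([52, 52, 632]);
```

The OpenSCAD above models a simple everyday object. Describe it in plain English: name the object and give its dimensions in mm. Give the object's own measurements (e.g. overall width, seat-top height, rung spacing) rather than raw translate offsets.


A rectangular dining table. The top is 1091×910×48 mm with its upper surface at z = 680 mm. It stands on four 52×52 mm square legs, each inset 33 mm from the nearest pair of top edges, running from the floor to the underside of the top.


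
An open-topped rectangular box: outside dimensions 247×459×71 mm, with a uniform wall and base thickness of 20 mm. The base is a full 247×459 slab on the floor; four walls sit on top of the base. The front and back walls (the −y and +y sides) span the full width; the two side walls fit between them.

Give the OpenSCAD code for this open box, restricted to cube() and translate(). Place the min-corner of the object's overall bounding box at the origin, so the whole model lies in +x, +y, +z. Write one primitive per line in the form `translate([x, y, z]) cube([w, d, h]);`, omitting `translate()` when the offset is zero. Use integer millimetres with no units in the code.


cube([247, 459, 20]);
translate([0, 0, 20]) cube([247, 20, 51]);
translate([0, 439, 20]) cube([247, 20, 51]);
translate([0, 20, 20]) cube([20, 419, 51]);
translate([227, 20, 20]) cube([20, 419, 51]);


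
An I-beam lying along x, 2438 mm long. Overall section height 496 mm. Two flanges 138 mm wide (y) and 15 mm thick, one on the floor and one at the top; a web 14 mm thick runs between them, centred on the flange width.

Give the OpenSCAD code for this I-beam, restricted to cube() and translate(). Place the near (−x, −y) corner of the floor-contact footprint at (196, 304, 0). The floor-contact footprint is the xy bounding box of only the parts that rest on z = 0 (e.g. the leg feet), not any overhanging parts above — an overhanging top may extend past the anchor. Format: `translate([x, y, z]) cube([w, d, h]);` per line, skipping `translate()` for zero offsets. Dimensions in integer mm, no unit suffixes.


translate([196, 304, 0]) cube([2438, 138, 15]);
translate([196, 366, 15]) cube([2438, 14, 466]);
translate([196, 304, 481]) cube([2438, 138, 15]);


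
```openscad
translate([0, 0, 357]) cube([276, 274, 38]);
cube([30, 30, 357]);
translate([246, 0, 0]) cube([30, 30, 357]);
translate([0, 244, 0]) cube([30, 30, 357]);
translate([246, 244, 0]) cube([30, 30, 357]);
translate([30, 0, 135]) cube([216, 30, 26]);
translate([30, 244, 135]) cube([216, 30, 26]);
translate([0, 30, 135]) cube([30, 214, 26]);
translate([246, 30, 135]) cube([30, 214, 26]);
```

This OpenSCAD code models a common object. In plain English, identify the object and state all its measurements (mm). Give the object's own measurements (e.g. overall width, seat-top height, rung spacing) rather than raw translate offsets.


A simple wooden stool: a rectangular seat 276 mm (x) by 274 mm (y), 38 mm thick, top face at z = 395 mm, on four square legs, each 30×30 mm in cross-section. The legs rest on z = 0, each flush with a corner of the seat. Four stretchers, 30 mm wide and 26 mm tall, connect adjacent legs with their undersides at z = 135 mm, each running between the inner faces of the legs it joins and aligned with the legs' outer faces on the other axis.


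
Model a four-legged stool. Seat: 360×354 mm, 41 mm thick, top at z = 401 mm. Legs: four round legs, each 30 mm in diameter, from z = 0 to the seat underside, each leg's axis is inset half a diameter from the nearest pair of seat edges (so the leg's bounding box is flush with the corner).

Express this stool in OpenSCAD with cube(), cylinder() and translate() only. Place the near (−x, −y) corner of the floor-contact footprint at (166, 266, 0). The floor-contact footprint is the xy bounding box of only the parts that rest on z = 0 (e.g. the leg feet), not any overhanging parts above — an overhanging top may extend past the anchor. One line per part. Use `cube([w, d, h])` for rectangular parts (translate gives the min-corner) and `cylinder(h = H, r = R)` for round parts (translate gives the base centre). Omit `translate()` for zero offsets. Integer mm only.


translate([166, 266, 360]) cube([360, 354, 41]);
translate([181, 281, 0]) cylinder(h = 360, r = 15);
translate([511, 281, 0]) cylinder(h = 360, r = 15);
translate([181, 605, 0]) cylinder(h = 360, r = 15);
translate([511, 605, 0]) cylinder(h = 360, r = 15);


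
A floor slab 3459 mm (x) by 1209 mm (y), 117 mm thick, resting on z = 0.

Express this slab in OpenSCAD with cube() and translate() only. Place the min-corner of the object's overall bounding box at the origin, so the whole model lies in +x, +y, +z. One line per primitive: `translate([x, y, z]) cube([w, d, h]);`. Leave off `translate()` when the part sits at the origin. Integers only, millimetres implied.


cube([3459, 1209, 117]);


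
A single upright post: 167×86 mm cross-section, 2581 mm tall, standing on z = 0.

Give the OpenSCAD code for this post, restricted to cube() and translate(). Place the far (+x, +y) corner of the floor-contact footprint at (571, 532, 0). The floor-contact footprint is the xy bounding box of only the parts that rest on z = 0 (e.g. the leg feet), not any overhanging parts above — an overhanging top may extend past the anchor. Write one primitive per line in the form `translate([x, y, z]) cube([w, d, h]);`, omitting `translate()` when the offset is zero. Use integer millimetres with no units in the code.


translate([404, 446, 0]) cube([167, 86, 2581]);


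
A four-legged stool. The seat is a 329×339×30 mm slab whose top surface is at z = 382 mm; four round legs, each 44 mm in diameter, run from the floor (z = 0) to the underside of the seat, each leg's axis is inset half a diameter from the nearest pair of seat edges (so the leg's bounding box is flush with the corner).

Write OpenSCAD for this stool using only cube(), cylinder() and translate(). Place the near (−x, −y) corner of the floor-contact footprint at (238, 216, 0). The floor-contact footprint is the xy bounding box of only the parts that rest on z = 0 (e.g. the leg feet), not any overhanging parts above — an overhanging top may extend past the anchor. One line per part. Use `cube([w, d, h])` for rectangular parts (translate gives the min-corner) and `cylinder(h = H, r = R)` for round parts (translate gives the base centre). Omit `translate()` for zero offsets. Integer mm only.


translate([238, 216, 352]) cube([329, 339, 30]);
translate([260, 238, 0]) cylinder(h = 352, r = 22);
translate([545, 238, 0]) cylinder(h = 352, r = 22);
translate([260, 533, 0]) cylinder(h = 352, r = 22);
translate([545, 533, 0]) cylinder(h = 352, r = 22);


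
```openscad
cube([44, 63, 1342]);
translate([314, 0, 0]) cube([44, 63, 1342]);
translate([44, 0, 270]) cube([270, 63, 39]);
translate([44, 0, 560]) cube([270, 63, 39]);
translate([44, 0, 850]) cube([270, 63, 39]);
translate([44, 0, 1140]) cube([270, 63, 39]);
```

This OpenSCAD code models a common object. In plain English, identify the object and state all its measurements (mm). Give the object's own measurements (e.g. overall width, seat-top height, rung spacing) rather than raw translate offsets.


A straight ladder. Two 44×63 mm vertical rails, 1342 mm tall, stand 358 mm apart (outside-to-outside) with their front faces coplanar on the −y side. 4 rungs, each 63 mm deep and 39 mm tall, span between the inner faces of the rails, front faces flush with the rails. The lowest rung's underside is at z = 270 mm and rungs are spaced 290 mm apart (underside to underside).


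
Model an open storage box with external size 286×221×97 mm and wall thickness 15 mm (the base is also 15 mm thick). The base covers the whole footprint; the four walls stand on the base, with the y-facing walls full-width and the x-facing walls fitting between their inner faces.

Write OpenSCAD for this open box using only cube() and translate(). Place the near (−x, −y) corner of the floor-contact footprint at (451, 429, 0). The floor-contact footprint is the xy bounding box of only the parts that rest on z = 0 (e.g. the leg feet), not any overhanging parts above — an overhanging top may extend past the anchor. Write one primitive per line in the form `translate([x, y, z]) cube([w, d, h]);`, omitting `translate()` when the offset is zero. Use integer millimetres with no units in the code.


translate([451, 429, 0]) cube([286, 221, 15]);
translate([451, 429, 15]) cube([286, 15, 82]);
translate([451, 635, 15]) cube([286, 15, 82]);
translate([451, 444, 15]) cube([15, 191, 82]);
translate([722, 444, 15]) cube([15, 191, 82]);


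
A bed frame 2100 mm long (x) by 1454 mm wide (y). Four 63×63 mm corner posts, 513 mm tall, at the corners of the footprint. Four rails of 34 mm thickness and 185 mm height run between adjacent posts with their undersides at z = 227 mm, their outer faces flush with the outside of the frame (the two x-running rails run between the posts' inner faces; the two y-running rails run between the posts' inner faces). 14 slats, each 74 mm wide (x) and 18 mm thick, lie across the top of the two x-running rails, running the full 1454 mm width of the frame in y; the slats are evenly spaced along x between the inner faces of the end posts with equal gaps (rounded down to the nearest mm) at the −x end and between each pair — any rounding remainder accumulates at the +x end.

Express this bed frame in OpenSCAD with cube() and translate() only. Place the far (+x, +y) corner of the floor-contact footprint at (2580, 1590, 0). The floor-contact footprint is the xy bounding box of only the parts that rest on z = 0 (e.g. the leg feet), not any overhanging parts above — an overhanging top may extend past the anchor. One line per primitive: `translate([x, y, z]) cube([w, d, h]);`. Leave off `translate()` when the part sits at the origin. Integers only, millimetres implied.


// slat z = rail_z + rail_h = 227 + 185 = 412
// slat gap = ⌊(1974 − 14·74) / 15⌋ = 62
translate([480, 136, 0]) cube([63, 63, 513]);
translate([480, 1527, 0]) cube([63, 63, 513]);
translate([2517, 136, 0]) cube([63, 63, 513]);
translate([2517, 1527, 0]) cube([63, 63, 513]);
translate([543, 136, 227]) cube([1974, 34, 185]);
translate([543, 1556, 227]) cube([1974, 34, 185]);
translate([480, 199, 227]) cube([34, 1328, 185]);
translate([2546, 199, 227]) cube([34, 1328, 185]);
translate([605, 136, 412]) cube([74, 1454, 18]);
translate([741, 136, 412]) cube([74, 1454, 18]);
translate([877, 136, 412]) cube([74, 1454, 18]);
translate([1013, 136, 412]) cube([74, 1454, 18]);
translate([1149, 136, 412]) cube([74, 1454, 18]);
translate([1285, 136, 412]) cube([74, 1454, 18]);
translate([1421, 136, 412]) cube([74, 1454, 18]);
translate([1557, 136, 412]) cube([74, 1454, 18]);
translate([1693, 136, 412]) cube([74, 1454, 18]);
translate([1829, 136, 412]) cube([74, 1454, 18]);
translate([1965, 136, 412]) cube([74, 1454, 18]);
translate([2101, 136, 412]) cube([74, 1454, 18]);
translate([2237, 136, 412]) cube([74, 1454, 18]);
translate([2373, 136, 412]) cube([74, 1454, 18]);


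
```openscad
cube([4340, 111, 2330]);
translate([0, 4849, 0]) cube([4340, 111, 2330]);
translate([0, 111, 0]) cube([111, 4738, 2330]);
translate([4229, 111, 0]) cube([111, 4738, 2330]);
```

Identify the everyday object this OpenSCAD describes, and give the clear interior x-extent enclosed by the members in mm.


A house (or room) frame. The interior width is 4118 mm.

Four 2330 mm walls enclosing a rectangle with no floor or roof — a room or house frame. Outside width is 4340 mm and wall thickness is 111 mm, so the interior width is 4340 − 2 × 111 = 4118 mm.
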